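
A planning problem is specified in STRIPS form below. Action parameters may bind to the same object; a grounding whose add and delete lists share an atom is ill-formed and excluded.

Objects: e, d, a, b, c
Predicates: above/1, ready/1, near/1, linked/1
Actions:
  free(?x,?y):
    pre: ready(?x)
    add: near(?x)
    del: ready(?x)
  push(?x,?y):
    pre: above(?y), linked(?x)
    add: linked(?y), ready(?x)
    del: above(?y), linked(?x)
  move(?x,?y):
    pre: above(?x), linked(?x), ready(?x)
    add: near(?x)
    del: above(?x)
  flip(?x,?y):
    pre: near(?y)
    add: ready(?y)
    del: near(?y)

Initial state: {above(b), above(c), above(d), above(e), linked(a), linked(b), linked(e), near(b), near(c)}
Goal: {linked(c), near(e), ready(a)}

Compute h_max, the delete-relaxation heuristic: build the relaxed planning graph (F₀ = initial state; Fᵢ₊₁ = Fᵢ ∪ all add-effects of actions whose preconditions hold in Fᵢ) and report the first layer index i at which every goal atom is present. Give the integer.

F0 = init (9 atoms)
F1 = F0 ∪ {linked(c), linked(d), ready(a), ready(b), ready(c), ready(e)}  (15 atoms)
F2 = F1 ∪ {near(a), near(e), ready(d)}  (18 atoms)
goal ⊆ F2  ⇒  h_max = 2

2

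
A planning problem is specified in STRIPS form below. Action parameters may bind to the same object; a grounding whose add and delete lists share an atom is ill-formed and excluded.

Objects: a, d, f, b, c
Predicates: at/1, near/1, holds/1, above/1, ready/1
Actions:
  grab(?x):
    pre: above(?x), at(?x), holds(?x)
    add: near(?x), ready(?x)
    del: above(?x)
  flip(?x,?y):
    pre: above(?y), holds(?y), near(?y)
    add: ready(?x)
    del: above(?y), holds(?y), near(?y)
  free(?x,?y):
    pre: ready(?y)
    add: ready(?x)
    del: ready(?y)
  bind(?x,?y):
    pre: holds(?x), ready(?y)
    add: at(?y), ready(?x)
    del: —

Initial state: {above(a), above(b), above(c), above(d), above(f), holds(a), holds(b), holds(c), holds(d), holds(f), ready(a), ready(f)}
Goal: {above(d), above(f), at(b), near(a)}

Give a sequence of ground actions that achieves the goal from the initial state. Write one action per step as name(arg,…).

1. bind(b,a)  →  {above(a), above(b), above(c), above(d), above(f), at(a), holds(a), holds(b), holds(c), holds(d), holds(f), ready(a), ready(b), ready(f)}
2. grab(a)  →  {above(b), above(c), above(d), above(f), at(a), holds(a), holds(b), holds(c), holds(d), holds(f), near(a), ready(a), ready(b), ready(f)}
3. bind(a,b)  →  {above(b), above(c), above(d), above(f), at(a), at(b), holds(a), holds(b), holds(c), holds(d), holds(f), near(a), ready(a), ready(b), ready(f)}

bind(b,a); grab(a); bind(a,b)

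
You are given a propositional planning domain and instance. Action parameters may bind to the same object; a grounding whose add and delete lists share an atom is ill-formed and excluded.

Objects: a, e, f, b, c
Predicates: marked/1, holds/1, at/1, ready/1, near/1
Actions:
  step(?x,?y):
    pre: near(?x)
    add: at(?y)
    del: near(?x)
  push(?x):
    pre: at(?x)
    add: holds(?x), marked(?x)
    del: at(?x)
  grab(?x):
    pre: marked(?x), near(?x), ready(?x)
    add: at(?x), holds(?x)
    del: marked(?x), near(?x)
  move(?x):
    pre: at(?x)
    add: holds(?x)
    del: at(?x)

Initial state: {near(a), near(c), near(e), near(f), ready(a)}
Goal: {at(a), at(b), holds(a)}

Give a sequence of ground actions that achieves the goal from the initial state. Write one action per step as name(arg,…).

step(a,a); step(e,b); push(a); step(f,a)

1. step(a,a)  →  {at(a), near(c), near(e), near(f), ready(a)}
2. step(e,b)  →  {at(a), at(b), near(c), near(f), ready(a)}
3. push(a)  →  {at(b), holds(a), marked(a), near(c), near(f), ready(a)}
4. step(f,a)  →  {at(a), at(b), holds(a), marked(a), near(c), ready(a)}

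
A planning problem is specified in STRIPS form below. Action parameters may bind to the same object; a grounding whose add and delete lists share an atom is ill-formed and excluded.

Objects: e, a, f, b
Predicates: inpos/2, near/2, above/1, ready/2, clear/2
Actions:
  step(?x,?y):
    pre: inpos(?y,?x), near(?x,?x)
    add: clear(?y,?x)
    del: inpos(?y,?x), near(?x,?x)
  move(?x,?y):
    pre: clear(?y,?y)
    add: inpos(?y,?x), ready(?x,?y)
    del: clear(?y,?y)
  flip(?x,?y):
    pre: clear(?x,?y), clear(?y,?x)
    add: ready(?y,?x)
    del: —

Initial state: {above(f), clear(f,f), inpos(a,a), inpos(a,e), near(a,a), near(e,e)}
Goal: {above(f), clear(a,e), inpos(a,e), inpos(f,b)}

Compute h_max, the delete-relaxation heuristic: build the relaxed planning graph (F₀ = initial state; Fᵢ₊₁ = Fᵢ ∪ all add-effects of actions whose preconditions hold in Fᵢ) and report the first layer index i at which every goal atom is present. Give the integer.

F0 = init (6 atoms)
F1 = F0 ∪ {clear(a,a), clear(a,e), inpos(f,a), inpos(f,b), inpos(f,e), inpos(f,f), ready(a,f), ready(b,f), ready(e,f), ready(f,f)}  (16 atoms)
goal ⊆ F1  ⇒  h_max = 1

1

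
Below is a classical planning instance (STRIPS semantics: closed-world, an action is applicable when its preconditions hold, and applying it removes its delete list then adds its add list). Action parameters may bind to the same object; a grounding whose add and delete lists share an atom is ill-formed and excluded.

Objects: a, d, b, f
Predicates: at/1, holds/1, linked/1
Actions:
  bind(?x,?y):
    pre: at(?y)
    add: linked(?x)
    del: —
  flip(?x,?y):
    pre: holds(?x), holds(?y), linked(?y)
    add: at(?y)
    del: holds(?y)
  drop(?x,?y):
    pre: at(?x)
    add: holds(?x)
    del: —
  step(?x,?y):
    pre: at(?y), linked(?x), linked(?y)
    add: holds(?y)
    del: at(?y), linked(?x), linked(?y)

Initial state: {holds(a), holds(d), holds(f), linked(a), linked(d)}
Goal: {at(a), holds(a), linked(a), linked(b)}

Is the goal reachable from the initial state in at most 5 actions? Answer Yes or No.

Yes

1. flip(a,a)  →  {at(a), holds(d), holds(f), linked(a), linked(d)}
2. bind(b,a)  →  {at(a), holds(d), holds(f), linked(a), linked(b), linked(d)}
3. drop(a,a)  →  {at(a), holds(a), holds(d), holds(f), linked(a), linked(b), linked(d)}
optimal plan length = 3; 3 ≤ 5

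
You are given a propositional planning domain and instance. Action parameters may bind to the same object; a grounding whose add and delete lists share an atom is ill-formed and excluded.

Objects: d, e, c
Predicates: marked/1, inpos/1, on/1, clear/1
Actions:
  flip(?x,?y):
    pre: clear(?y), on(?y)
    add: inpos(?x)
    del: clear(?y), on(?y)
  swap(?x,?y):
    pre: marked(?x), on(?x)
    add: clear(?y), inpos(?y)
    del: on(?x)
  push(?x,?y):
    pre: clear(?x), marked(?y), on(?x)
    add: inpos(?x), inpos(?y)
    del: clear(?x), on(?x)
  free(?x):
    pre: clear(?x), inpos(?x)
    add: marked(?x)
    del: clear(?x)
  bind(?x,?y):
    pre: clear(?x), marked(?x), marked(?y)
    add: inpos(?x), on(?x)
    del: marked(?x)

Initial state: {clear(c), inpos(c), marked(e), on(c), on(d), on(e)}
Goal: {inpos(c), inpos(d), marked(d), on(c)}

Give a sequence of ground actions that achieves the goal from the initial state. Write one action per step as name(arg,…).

swap(e,d); free(d)

1. swap(e,d)  →  {clear(c), clear(d), inpos(c), inpos(d), marked(e), on(c), on(d)}
2. free(d)  →  {clear(c), inpos(c), inpos(d), marked(d), marked(e), on(c), on(d)}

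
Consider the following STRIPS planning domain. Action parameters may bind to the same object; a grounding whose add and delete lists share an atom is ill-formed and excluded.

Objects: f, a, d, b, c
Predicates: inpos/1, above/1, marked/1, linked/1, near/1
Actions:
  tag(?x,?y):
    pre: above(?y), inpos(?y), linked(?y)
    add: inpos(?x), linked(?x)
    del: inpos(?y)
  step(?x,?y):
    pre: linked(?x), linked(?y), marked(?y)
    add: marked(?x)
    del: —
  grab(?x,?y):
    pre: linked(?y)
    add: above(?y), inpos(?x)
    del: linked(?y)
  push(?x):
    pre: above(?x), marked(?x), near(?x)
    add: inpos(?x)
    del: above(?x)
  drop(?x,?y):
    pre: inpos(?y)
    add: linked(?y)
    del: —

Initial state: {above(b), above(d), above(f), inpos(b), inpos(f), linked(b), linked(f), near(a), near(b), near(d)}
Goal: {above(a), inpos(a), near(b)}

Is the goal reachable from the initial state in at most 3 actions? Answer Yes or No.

Yes

1. tag(a,f)  →  {above(b), above(d), above(f), inpos(a), inpos(b), linked(a), linked(b), linked(f), near(a), near(b), near(d)}
2. grab(f,a)  →  {above(a), above(b), above(d), above(f), inpos(a), inpos(b), inpos(f), linked(b), linked(f), near(a), near(b), near(d)}
optimal plan length = 2; 2 ≤ 3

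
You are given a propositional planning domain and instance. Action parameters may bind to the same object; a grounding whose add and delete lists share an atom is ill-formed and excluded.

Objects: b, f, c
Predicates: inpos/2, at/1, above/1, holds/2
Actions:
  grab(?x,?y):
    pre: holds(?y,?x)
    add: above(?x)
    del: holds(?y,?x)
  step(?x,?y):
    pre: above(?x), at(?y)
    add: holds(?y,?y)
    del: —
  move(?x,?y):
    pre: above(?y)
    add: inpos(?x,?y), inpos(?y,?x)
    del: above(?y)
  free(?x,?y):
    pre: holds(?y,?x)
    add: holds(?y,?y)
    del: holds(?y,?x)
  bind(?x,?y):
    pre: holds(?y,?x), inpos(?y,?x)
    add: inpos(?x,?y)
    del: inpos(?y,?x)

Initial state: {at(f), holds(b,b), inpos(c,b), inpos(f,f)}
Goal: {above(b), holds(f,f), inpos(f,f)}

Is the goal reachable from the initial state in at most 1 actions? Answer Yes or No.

No

1. grab(b,b)  →  {above(b), at(f), inpos(c,b), inpos(f,f)}
2. step(b,f)  →  {above(b), at(f), holds(f,f), inpos(c,b), inpos(f,f)}
optimal plan length = 2; 2 > 1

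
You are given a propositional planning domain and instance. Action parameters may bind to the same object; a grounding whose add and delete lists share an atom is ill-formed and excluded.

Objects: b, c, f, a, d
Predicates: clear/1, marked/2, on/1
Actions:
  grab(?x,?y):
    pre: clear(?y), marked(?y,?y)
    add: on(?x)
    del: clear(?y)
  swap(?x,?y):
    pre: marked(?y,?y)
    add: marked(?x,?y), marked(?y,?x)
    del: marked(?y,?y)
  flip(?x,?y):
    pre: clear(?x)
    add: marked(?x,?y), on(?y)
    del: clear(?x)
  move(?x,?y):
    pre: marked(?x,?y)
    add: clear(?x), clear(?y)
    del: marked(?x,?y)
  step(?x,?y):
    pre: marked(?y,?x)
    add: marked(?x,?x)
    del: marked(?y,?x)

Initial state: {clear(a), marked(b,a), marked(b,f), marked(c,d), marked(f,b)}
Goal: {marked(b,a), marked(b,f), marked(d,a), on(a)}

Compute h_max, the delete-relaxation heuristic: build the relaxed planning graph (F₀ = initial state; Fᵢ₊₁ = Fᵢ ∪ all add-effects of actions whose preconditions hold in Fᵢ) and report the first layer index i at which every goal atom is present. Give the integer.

2

F0 = init (5 atoms)
F1 = F0 ∪ {clear(b), clear(c), clear(d), clear(f), marked(a,a), marked(a,b), marked(a,c), marked(a,d), marked(a,f), marked(b,b), marked(d,d), marked(f,f), on(a), on(b), on(c), on(d), on(f)}  (22 atoms)
F2 = F1 ∪ {marked(b,c), marked(b,d), marked(c,a), marked(c,b), marked(c,c), marked(c,f), marked(d,a), marked(d,b), marked(d,c), marked(d,f), marked(f,a), marked(f,c), marked(f,d)}  (35 atoms)
goal ⊆ F2  ⇒  h_max = 2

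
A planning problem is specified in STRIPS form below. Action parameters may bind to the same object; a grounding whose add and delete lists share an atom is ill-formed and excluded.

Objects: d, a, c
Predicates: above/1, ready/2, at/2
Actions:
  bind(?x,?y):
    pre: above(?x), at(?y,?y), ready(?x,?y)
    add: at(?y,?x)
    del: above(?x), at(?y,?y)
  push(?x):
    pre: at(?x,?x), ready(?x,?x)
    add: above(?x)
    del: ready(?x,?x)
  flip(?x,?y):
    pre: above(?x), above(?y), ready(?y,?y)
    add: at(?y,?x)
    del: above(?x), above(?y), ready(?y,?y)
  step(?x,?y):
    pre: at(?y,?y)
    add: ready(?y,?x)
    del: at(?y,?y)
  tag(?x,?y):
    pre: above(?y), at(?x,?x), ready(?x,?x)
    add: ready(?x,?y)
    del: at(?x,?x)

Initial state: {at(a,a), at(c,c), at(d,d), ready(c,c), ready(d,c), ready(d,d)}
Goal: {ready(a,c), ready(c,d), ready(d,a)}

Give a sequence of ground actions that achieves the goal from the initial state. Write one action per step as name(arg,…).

step(d,c); step(a,d); step(c,a)

1. step(d,c)  →  {at(a,a), at(d,d), ready(c,c), ready(c,d), ready(d,c), ready(d,d)}
2. step(a,d)  →  {at(a,a), ready(c,c), ready(c,d), ready(d,a), ready(d,c), ready(d,d)}
3. step(c,a)  →  {ready(a,c), ready(c,c), ready(c,d), ready(d,a), ready(d,c), ready(d,d)}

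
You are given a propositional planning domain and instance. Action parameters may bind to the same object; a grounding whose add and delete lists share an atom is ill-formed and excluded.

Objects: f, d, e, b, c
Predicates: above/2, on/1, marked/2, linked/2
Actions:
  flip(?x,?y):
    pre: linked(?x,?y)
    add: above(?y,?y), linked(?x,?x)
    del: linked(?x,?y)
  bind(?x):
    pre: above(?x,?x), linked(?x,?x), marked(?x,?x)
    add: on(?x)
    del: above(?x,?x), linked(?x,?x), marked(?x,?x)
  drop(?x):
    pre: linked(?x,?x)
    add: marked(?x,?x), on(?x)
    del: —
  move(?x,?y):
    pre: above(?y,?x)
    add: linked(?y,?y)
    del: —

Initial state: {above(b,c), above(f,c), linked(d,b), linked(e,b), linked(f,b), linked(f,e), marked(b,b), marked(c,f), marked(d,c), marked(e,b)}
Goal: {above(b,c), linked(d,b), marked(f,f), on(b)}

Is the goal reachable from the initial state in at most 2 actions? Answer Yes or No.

1. flip(f,e)  →  {above(b,c), above(e,e), above(f,c), linked(d,b), linked(e,b), linked(f,b), linked(f,f), marked(b,b), marked(c,f), marked(d,c), marked(e,b)}
2. drop(f)  →  {above(b,c), above(e,e), above(f,c), linked(d,b), linked(e,b), linked(f,b), linked(f,f), marked(b,b), marked(c,f), marked(d,c), marked(e,b), marked(f,f), on(f)}
3. move(c,b)  →  {above(b,c), above(e,e), above(f,c), linked(b,b), linked(d,b), linked(e,b), linked(f,b), linked(f,f), marked(b,b), marked(c,f), marked(d,c), marked(e,b), marked(f,f), on(f)}
4. drop(b)  →  {above(b,c), above(e,e), above(f,c), linked(b,b), linked(d,b), linked(e,b), linked(f,b), linked(f,f), marked(b,b), marked(c,f), marked(d,c), marked(e,b), marked(f,f), on(b), on(f)}
optimal plan length = 4; 4 > 2

No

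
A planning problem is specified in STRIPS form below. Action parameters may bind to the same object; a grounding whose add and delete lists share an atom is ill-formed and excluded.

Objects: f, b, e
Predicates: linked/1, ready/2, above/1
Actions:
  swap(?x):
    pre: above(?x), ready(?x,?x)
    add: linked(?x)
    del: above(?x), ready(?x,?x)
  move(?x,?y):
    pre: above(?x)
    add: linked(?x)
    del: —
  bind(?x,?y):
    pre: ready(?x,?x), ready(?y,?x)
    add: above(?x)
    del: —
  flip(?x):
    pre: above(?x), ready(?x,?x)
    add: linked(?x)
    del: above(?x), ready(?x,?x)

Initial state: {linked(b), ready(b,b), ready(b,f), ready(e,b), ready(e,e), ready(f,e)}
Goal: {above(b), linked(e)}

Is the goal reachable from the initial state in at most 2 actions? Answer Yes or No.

1. bind(b,b)  →  {above(b), linked(b), ready(b,b), ready(b,f), ready(e,b), ready(e,e), ready(f,e)}
2. bind(e,f)  →  {above(b), above(e), linked(b), ready(b,b), ready(b,f), ready(e,b), ready(e,e), ready(f,e)}
3. swap(e)  →  {above(b), linked(b), linked(e), ready(b,b), ready(b,f), ready(e,b), ready(f,e)}
optimal plan length = 3; 3 > 2

No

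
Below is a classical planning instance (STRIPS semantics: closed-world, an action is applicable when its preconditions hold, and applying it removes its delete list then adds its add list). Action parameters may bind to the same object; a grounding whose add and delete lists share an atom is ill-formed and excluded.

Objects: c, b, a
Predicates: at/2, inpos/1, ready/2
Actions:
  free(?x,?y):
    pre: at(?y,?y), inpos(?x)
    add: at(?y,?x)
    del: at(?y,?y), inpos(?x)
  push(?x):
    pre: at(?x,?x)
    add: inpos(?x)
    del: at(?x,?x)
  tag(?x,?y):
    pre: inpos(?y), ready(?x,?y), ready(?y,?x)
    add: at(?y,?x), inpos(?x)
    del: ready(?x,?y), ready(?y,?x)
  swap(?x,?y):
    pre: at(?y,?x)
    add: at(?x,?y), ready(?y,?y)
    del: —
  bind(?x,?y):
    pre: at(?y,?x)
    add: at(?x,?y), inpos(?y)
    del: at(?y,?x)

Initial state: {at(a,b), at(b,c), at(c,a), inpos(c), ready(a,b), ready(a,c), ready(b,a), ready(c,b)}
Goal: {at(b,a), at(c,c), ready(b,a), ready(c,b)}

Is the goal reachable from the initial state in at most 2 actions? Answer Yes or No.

1. swap(b,a)  →  {at(a,b), at(b,a), at(b,c), at(c,a), inpos(c), ready(a,a), ready(a,b), ready(a,c), ready(b,a), ready(c,b)}
2. swap(a,c)  →  {at(a,b), at(a,c), at(b,a), at(b,c), at(c,a), inpos(c), ready(a,a), ready(a,b), ready(a,c), ready(b,a), ready(c,b), ready(c,c)}
3. tag(c,c)  →  {at(a,b), at(a,c), at(b,a), at(b,c), at(c,a), at(c,c), inpos(c), ready(a,a), ready(a,b), ready(a,c), ready(b,a), ready(c,b)}
optimal plan length = 3; 3 > 2

No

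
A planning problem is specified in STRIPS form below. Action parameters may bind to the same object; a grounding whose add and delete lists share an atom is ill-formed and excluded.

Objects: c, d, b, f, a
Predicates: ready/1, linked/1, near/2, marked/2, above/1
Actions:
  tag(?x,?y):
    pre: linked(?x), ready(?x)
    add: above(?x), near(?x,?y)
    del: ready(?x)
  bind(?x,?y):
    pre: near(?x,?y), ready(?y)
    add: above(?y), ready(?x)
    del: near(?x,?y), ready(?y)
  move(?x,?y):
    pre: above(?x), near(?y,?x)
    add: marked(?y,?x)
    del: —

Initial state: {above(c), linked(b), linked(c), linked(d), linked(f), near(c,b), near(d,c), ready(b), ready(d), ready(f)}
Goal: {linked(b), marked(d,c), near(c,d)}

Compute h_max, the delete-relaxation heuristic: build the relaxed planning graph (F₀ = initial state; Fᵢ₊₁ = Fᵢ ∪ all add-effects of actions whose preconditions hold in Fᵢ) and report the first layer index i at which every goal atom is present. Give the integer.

2

F0 = init (10 atoms)
F1 = F0 ∪ {above(b), above(d), above(f), marked(d,c), near(b,a), near(b,b), near(b,c), near(b,d), near(b,f), near(d,a), near(d,b), near(d,d), near(d,f), near(f,a), near(f,b), near(f,c), near(f,d), near(f,f), ready(c)}  (29 atoms)
F2 = F1 ∪ {marked(b,b), marked(b,c), marked(b,d), marked(b,f), marked(c,b), marked(d,b), marked(d,d), marked(d,f), marked(f,b), marked(f,c), marked(f,d), marked(f,f), near(c,a), near(c,c), near(c,d), near(c,f)}  (45 atoms)
goal ⊆ F2  ⇒  h_max = 2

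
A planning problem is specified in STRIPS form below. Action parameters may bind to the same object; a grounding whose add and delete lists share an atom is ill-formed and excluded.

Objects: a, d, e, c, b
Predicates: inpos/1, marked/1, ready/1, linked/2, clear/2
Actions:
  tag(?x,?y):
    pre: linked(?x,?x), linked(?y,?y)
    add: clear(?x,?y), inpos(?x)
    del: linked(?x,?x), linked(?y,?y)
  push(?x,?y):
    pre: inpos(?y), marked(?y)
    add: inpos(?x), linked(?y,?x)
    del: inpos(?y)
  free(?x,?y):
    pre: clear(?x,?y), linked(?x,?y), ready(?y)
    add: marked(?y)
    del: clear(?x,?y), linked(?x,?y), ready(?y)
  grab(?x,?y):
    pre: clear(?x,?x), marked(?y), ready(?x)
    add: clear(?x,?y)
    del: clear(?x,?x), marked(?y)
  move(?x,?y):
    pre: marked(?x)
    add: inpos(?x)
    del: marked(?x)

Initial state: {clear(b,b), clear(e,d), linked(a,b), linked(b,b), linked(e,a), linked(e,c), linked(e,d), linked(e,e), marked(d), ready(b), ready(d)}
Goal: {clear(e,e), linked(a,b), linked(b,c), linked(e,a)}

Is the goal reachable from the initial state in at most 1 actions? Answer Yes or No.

No

1. tag(e,e)  →  {clear(b,b), clear(e,d), clear(e,e), inpos(e), linked(a,b), linked(b,b), linked(e,a), linked(e,c), linked(e,d), marked(d), ready(b), ready(d)}
2. free(b,b)  →  {clear(e,d), clear(e,e), inpos(e), linked(a,b), linked(e,a), linked(e,c), linked(e,d), marked(b), marked(d), ready(d)}
3. move(d,a)  →  {clear(e,d), clear(e,e), inpos(d), inpos(e), linked(a,b), linked(e,a), linked(e,c), linked(e,d), marked(b), ready(d)}
4. free(e,d)  →  {clear(e,e), inpos(d), inpos(e), linked(a,b), linked(e,a), linked(e,c), marked(b), marked(d)}
5. push(b,d)  →  {clear(e,e), inpos(b), inpos(e), linked(a,b), linked(d,b), linked(e,a), linked(e,c), marked(b), marked(d)}
6. push(c,b)  →  {clear(e,e), inpos(c), inpos(e), linked(a,b), linked(b,c), linked(d,b), linked(e,a), linked(e,c), marked(b), marked(d)}
optimal plan length = 6; 6 > 1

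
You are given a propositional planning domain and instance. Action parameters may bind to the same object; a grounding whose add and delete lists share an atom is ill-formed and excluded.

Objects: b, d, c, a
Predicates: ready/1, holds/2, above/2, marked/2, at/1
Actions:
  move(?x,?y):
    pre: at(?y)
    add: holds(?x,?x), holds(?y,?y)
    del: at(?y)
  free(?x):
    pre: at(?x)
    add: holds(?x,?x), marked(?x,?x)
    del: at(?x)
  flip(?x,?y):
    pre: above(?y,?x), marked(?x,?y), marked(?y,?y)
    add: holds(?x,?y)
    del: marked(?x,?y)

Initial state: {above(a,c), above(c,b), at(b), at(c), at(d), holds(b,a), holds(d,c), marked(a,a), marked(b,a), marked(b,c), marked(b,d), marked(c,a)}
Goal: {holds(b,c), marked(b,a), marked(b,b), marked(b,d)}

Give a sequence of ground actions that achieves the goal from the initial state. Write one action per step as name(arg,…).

free(b); free(c); flip(b,c)

1. free(b)  →  {above(a,c), above(c,b), at(c), at(d), holds(b,a), holds(b,b), holds(d,c), marked(a,a), marked(b,a), marked(b,b), marked(b,c), marked(b,d), marked(c,a)}
2. free(c)  →  {above(a,c), above(c,b), at(d), holds(b,a), holds(b,b), holds(c,c), holds(d,c), marked(a,a), marked(b,a), marked(b,b), marked(b,c), marked(b,d), marked(c,a), marked(c,c)}
3. flip(b,c)  →  {above(a,c), above(c,b), at(d), holds(b,a), holds(b,b), holds(b,c), holds(c,c), holds(d,c), marked(a,a), marked(b,a), marked(b,b), marked(b,d), marked(c,a), marked(c,c)}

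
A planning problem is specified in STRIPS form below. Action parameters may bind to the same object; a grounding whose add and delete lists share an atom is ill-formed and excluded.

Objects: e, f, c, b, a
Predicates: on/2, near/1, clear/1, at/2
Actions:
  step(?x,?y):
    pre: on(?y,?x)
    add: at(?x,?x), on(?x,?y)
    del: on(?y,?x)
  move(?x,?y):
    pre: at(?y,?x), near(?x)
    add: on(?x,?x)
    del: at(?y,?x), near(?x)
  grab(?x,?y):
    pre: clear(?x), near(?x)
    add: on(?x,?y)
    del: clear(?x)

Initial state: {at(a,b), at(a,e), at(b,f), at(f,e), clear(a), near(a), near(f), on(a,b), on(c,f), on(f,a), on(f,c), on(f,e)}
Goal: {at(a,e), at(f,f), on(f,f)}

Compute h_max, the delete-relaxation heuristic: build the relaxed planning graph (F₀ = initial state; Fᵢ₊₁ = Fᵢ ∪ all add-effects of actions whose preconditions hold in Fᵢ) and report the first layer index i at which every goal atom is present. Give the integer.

1

F0 = init (12 atoms)
F1 = F0 ∪ {at(a,a), at(b,b), at(c,c), at(e,e), at(f,f), on(a,a), on(a,c), on(a,e), on(a,f), on(b,a), on(e,f), on(f,f)}  (24 atoms)
goal ⊆ F1  ⇒  h_max = 1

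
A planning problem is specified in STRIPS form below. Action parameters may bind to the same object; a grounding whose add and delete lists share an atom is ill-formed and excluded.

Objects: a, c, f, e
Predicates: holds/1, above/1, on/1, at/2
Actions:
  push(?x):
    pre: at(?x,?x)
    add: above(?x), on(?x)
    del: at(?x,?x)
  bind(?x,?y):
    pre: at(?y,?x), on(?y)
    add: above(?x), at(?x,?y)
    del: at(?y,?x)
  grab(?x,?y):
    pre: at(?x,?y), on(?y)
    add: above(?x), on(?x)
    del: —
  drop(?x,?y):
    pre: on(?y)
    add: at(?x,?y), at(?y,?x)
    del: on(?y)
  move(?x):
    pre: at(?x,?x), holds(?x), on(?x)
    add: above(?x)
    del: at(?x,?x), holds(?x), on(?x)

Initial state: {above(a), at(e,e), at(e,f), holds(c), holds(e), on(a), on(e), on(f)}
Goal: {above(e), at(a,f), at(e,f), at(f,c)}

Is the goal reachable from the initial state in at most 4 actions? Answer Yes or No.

Yes

1. push(e)  →  {above(a), above(e), at(e,f), holds(c), holds(e), on(a), on(e), on(f)}
2. drop(c,f)  →  {above(a), above(e), at(c,f), at(e,f), at(f,c), holds(c), holds(e), on(a), on(e)}
3. drop(f,a)  →  {above(a), above(e), at(a,f), at(c,f), at(e,f), at(f,a), at(f,c), holds(c), holds(e), on(e)}
optimal plan length = 3; 3 ≤ 4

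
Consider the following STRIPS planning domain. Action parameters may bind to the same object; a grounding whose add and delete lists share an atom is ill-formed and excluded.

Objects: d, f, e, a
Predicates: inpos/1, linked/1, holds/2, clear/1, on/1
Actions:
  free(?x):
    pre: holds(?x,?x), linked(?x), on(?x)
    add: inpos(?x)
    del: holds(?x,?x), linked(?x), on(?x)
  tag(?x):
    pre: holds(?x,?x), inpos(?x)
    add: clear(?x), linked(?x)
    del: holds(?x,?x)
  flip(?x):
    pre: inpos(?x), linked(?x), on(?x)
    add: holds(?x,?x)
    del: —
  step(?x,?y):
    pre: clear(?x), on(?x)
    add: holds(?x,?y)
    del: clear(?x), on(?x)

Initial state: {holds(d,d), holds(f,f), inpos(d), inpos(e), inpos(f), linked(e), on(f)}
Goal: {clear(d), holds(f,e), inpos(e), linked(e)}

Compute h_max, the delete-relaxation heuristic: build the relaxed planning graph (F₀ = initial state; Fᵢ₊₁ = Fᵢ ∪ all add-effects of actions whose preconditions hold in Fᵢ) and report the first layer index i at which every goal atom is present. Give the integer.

F0 = init (7 atoms)
F1 = F0 ∪ {clear(d), clear(f), linked(d), linked(f)}  (11 atoms)
F2 = F1 ∪ {holds(f,a), holds(f,d), holds(f,e)}  (14 atoms)
goal ⊆ F2  ⇒  h_max = 2

2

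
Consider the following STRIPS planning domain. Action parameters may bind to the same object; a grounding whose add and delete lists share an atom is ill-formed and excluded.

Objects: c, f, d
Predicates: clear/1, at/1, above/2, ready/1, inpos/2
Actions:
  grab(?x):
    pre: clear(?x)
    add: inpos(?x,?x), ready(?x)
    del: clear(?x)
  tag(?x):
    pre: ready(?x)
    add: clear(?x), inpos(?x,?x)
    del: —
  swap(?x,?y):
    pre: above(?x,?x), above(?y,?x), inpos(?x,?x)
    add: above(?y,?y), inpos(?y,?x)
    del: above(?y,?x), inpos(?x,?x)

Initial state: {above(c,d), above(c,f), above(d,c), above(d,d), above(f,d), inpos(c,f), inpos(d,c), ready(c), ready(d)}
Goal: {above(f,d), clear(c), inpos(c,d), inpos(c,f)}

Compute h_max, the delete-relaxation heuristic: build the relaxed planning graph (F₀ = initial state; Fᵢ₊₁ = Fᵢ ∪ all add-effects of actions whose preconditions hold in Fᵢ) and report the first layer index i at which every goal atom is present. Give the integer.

F0 = init (9 atoms)
F1 = F0 ∪ {clear(c), clear(d), inpos(c,c), inpos(d,d)}  (13 atoms)
F2 = F1 ∪ {above(c,c), above(f,f), inpos(c,d), inpos(f,d)}  (17 atoms)
goal ⊆ F2  ⇒  h_max = 2

2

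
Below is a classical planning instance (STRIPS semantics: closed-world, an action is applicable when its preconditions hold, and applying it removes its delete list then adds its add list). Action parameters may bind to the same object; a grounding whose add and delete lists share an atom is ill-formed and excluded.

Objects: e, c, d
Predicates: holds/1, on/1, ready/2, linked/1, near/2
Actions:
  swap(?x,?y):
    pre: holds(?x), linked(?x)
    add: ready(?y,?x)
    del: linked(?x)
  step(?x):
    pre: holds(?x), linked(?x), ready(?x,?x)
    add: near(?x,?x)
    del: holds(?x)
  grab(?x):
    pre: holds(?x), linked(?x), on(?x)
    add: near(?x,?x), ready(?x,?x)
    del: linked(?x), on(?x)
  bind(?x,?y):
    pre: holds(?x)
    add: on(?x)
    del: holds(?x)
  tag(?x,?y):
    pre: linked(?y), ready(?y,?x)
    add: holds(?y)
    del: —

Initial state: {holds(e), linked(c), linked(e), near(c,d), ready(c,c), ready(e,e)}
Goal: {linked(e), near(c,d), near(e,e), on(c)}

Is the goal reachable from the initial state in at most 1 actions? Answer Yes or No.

No

1. step(e)  →  {linked(c), linked(e), near(c,d), near(e,e), ready(c,c), ready(e,e)}
2. tag(c,c)  →  {holds(c), linked(c), linked(e), near(c,d), near(e,e), ready(c,c), ready(e,e)}
3. bind(c,e)  →  {linked(c), linked(e), near(c,d), near(e,e), on(c), ready(c,c), ready(e,e)}
optimal plan length = 3; 3 > 1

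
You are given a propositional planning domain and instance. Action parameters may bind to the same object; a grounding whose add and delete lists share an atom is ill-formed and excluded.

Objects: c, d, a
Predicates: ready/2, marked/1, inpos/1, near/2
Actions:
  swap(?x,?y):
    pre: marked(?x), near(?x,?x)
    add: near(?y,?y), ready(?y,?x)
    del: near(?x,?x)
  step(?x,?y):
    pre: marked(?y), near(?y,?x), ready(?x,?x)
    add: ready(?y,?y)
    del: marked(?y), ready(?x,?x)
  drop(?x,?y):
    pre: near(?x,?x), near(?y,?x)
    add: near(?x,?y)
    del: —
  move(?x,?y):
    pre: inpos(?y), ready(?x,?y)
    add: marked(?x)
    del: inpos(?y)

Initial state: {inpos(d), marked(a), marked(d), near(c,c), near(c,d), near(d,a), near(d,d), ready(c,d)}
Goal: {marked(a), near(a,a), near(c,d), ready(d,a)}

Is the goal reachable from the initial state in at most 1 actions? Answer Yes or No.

No

1. swap(d,a)  →  {inpos(d), marked(a), marked(d), near(a,a), near(c,c), near(c,d), near(d,a), ready(a,d), ready(c,d)}
2. swap(a,d)  →  {inpos(d), marked(a), marked(d), near(c,c), near(c,d), near(d,a), near(d,d), ready(a,d), ready(c,d), ready(d,a)}
3. swap(d,a)  →  {inpos(d), marked(a), marked(d), near(a,a), near(c,c), near(c,d), near(d,a), ready(a,d), ready(c,d), ready(d,a)}
optimal plan length = 3; 3 > 1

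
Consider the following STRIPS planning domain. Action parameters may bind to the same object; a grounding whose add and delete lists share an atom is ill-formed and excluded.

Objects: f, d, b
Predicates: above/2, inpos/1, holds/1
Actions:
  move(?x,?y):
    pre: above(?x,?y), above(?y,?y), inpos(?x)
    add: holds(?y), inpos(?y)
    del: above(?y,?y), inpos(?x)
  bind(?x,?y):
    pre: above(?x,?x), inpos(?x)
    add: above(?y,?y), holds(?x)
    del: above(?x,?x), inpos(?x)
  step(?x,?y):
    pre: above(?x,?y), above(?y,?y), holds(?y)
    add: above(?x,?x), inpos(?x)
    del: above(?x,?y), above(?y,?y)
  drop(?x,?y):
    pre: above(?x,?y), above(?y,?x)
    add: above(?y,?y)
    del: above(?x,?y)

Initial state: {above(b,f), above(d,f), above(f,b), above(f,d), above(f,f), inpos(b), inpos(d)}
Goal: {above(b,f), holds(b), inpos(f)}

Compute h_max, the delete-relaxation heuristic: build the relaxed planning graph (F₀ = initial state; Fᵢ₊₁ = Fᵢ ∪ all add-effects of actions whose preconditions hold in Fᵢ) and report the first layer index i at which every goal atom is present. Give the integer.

2

F0 = init (7 atoms)
F1 = F0 ∪ {above(b,b), above(d,d), holds(f), inpos(f)}  (11 atoms)
F2 = F1 ∪ {holds(b), holds(d)}  (13 atoms)
goal ⊆ F2  ⇒  h_max = 2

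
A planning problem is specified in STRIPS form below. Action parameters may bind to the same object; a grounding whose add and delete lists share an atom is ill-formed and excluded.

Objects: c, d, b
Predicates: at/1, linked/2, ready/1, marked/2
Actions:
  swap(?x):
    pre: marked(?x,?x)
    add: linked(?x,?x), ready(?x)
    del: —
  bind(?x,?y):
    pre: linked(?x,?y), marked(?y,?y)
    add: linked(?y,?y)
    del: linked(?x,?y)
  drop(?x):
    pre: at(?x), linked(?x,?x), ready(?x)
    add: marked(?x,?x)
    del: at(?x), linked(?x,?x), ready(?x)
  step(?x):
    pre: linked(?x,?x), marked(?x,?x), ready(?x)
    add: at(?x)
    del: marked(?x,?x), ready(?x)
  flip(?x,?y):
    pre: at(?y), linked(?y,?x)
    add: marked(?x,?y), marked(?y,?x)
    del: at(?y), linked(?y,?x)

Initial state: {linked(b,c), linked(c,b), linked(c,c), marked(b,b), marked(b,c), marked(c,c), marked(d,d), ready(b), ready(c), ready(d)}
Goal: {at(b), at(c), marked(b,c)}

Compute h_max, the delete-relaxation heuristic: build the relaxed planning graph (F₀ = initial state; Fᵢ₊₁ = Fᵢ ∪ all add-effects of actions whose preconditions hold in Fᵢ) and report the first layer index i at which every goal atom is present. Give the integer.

2

F0 = init (10 atoms)
F1 = F0 ∪ {at(c), linked(b,b), linked(d,d)}  (13 atoms)
F2 = F1 ∪ {at(b), at(d), marked(c,b)}  (16 atoms)
goal ⊆ F2  ⇒  h_max = 2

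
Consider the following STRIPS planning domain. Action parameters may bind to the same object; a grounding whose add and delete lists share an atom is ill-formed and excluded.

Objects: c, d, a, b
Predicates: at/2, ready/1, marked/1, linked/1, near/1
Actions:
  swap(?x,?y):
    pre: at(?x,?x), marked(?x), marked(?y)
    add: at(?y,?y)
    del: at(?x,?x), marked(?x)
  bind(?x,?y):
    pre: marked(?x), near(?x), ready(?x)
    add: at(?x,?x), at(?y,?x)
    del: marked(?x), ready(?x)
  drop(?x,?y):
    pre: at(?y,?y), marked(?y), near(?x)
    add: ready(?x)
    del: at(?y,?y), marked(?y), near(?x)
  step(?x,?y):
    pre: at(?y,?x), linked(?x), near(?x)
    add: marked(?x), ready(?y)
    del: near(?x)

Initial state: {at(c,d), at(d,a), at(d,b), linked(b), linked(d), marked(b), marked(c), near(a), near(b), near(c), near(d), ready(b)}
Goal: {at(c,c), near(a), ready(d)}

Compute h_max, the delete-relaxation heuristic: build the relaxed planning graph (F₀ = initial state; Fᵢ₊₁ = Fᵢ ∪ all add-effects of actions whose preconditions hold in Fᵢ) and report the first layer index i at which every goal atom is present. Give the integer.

F0 = init (12 atoms)
F1 = F0 ∪ {at(a,b), at(b,b), at(c,b), marked(d), ready(c), ready(d)}  (18 atoms)
F2 = F1 ∪ {at(a,c), at(a,d), at(b,c), at(b,d), at(c,c), at(d,c), at(d,d), ready(a)}  (26 atoms)
goal ⊆ F2  ⇒  h_max = 2

2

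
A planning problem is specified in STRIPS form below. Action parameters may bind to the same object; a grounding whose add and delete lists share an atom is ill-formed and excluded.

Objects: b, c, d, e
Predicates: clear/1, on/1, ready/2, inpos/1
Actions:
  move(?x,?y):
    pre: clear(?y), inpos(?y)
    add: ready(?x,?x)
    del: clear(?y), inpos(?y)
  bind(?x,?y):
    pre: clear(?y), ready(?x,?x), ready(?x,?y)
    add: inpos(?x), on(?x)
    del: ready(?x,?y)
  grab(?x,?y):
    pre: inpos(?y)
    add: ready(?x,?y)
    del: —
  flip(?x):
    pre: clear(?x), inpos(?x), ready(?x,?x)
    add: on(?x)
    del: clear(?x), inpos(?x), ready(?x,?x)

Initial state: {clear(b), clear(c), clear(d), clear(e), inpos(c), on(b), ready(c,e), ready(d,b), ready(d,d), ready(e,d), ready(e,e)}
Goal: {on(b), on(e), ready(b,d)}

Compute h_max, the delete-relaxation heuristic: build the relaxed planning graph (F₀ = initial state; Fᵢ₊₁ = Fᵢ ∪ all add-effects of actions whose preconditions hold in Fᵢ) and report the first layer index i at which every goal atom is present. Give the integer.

2

F0 = init (11 atoms)
F1 = F0 ∪ {inpos(d), inpos(e), on(d), on(e), ready(b,b), ready(b,c), ready(c,c), ready(d,c), ready(e,c)}  (20 atoms)
F2 = F1 ∪ {inpos(b), on(c), ready(b,d), ready(b,e), ready(c,d), ready(d,e)}  (26 atoms)
goal ⊆ F2  ⇒  h_max = 2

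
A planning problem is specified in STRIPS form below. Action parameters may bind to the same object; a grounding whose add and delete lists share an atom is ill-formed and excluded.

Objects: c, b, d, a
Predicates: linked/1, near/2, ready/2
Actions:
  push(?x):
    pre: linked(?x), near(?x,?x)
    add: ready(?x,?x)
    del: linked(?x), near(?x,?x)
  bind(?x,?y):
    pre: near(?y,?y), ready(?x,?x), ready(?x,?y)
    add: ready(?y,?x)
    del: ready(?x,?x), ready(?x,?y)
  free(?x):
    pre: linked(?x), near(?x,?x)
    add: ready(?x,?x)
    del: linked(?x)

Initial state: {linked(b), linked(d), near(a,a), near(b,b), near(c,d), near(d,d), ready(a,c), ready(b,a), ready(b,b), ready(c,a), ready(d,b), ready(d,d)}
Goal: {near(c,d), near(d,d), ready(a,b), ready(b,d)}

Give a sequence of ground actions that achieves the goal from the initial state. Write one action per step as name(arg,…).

bind(b,a); bind(d,b)

1. bind(b,a)  →  {linked(b), linked(d), near(a,a), near(b,b), near(c,d), near(d,d), ready(a,b), ready(a,c), ready(c,a), ready(d,b), ready(d,d)}
2. bind(d,b)  →  {linked(b), linked(d), near(a,a), near(b,b), near(c,d), near(d,d), ready(a,b), ready(a,c), ready(b,d), ready(c,a)}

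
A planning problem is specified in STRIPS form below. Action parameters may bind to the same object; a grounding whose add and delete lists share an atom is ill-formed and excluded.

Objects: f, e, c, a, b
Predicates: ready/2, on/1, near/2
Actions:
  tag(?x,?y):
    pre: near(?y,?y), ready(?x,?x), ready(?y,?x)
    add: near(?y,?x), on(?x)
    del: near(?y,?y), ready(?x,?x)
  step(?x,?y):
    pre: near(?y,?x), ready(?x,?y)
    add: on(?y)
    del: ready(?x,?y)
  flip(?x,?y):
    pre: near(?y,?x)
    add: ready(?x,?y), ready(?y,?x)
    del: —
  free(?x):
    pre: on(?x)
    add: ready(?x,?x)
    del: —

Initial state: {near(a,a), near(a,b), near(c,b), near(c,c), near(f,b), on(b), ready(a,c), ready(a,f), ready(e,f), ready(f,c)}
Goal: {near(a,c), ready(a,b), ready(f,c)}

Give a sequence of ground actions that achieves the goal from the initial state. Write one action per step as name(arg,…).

flip(c,c); tag(c,a); flip(b,a)

1. flip(c,c)  →  {near(a,a), near(a,b), near(c,b), near(c,c), near(f,b), on(b), ready(a,c), ready(a,f), ready(c,c), ready(e,f), ready(f,c)}
2. tag(c,a)  →  {near(a,b), near(a,c), near(c,b), near(c,c), near(f,b), on(b), on(c), ready(a,c), ready(a,f), ready(e,f), ready(f,c)}
3. flip(b,a)  →  {near(a,b), near(a,c), near(c,b), near(c,c), near(f,b), on(b), on(c), ready(a,b), ready(a,c), ready(a,f), ready(b,a), ready(e,f), ready(f,c)}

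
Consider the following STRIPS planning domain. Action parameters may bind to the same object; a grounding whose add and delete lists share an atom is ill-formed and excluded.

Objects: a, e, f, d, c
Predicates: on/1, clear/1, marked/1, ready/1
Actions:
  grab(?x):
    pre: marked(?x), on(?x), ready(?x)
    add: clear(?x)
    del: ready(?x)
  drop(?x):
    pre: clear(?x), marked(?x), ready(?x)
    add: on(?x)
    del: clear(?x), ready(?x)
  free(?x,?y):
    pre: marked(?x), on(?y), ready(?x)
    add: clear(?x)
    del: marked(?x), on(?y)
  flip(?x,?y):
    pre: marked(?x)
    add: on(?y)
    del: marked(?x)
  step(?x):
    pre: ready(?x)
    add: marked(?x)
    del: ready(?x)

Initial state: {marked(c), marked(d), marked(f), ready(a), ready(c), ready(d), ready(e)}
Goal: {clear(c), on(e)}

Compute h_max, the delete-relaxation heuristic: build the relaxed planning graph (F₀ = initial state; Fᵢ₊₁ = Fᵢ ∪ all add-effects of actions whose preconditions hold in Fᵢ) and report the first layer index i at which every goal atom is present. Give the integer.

F0 = init (7 atoms)
F1 = F0 ∪ {marked(a), marked(e), on(a), on(c), on(d), on(e), on(f)}  (14 atoms)
F2 = F1 ∪ {clear(a), clear(c), clear(d), clear(e)}  (18 atoms)
goal ⊆ F2  ⇒  h_max = 2

2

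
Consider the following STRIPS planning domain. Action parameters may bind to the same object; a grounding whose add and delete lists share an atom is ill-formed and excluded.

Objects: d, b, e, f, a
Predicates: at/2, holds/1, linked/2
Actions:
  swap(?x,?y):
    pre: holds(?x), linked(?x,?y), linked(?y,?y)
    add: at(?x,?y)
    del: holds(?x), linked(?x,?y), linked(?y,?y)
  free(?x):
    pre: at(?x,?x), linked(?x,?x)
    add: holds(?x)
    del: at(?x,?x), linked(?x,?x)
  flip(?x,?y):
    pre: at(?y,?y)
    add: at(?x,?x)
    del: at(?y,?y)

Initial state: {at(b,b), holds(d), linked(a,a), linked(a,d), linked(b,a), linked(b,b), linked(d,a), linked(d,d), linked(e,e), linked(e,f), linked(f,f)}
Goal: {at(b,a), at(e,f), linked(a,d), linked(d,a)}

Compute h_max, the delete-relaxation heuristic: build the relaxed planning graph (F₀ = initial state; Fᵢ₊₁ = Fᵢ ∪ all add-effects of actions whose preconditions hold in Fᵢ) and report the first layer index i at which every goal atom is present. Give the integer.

F0 = init (11 atoms)
F1 = F0 ∪ {at(a,a), at(d,a), at(d,d), at(e,e), at(f,f), holds(b)}  (17 atoms)
F2 = F1 ∪ {at(b,a), holds(a), holds(e), holds(f)}  (21 atoms)
F3 = F2 ∪ {at(a,d), at(e,f)}  (23 atoms)
goal ⊆ F3  ⇒  h_max = 3

3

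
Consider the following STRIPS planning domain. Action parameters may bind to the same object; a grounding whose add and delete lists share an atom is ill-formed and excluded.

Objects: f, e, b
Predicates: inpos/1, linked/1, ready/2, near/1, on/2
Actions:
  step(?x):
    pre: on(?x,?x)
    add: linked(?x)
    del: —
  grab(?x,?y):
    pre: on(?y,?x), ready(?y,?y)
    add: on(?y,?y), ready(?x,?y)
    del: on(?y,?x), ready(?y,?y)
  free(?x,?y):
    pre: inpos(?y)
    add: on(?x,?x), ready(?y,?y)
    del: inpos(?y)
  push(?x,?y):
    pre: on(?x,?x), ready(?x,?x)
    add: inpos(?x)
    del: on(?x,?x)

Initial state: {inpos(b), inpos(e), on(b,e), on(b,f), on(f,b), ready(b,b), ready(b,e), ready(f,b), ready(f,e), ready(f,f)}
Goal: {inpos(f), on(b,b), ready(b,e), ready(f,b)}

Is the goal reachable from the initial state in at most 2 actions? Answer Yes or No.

1. grab(f,b)  →  {inpos(b), inpos(e), on(b,b), on(b,e), on(f,b), ready(b,e), ready(f,b), ready(f,e), ready(f,f)}
2. free(f,e)  →  {inpos(b), on(b,b), on(b,e), on(f,b), on(f,f), ready(b,e), ready(e,e), ready(f,b), ready(f,e), ready(f,f)}
3. push(f,f)  →  {inpos(b), inpos(f), on(b,b), on(b,e), on(f,b), ready(b,e), ready(e,e), ready(f,b), ready(f,e), ready(f,f)}
optimal plan length = 3; 3 > 2

No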